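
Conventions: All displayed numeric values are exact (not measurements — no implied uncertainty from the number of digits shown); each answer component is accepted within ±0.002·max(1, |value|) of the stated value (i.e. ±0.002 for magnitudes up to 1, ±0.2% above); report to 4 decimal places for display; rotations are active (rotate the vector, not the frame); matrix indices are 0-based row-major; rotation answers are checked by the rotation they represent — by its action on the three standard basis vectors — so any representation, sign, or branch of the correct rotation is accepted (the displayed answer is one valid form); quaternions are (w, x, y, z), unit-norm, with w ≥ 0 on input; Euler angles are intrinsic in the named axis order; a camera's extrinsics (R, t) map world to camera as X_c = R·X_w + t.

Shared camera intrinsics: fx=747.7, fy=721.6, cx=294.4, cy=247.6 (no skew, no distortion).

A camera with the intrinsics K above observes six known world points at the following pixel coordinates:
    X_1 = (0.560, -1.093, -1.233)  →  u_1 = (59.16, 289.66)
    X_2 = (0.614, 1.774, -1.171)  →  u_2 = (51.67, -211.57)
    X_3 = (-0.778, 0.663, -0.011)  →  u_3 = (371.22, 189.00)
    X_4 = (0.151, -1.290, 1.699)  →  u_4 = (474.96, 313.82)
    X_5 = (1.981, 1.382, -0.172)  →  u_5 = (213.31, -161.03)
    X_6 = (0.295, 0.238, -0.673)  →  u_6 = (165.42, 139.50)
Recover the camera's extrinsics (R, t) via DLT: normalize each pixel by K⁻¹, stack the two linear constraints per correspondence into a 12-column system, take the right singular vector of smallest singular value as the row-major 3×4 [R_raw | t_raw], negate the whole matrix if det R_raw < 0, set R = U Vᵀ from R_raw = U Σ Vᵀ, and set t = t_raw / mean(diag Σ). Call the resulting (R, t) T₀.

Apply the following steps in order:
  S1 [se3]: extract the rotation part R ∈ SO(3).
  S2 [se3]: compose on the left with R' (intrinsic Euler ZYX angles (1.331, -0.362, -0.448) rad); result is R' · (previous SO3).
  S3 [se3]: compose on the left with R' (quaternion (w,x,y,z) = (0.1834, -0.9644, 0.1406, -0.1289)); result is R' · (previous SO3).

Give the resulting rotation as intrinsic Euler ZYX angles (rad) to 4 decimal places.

rotation (euler_zyx) = (0.9997, 0.4159, 2.7586)

source (pnp_recover): camera pose = R=[-0.2844 0.1670 0.9441; -0.6512 -0.7563 -0.0624; 0.7036 -0.6325 0.3238], t=(0.0000, -0.2600, 4.1001)
after S1 (rot_of_se3): [-0.2844 0.1670 0.9441; -0.6512 -0.7563 -0.0624; 0.7036 -0.6325 0.3238]
after S2 (compose_so3): [0.1338 0.9858 0.1012; -0.6406 0.0081 0.7679; 0.7562 -0.1676 0.6326]
after S3 (compose_so3): [0.4945 0.8620 0.1118; 0.7696 -0.3744 -0.5173; -0.4040 0.3418 -0.8485]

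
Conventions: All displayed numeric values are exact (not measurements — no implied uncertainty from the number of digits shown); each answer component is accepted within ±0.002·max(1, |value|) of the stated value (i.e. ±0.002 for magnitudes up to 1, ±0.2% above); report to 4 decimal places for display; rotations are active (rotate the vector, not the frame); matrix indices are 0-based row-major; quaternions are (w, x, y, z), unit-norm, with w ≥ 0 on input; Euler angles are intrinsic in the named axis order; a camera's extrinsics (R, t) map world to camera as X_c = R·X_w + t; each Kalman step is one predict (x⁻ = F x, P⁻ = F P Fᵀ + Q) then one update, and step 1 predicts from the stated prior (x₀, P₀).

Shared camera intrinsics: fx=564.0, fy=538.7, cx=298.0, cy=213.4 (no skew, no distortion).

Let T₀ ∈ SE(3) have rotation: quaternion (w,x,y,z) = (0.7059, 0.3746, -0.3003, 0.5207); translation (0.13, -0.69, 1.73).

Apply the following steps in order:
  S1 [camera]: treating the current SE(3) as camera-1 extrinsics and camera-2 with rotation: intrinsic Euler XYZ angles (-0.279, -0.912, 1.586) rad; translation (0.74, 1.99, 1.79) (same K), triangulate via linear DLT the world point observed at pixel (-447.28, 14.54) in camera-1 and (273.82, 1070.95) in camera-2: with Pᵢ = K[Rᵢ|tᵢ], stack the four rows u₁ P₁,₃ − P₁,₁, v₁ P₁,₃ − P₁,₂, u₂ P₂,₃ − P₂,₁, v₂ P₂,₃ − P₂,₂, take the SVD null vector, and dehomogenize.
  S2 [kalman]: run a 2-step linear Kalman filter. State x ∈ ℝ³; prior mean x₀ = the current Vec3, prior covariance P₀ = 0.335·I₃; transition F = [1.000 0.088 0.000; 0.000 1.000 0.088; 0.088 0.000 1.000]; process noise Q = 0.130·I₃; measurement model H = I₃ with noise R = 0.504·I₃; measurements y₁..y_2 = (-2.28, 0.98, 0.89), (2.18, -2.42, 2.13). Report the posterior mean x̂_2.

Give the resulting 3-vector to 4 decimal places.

result = (0.1587, -0.1484, 0.9297)

after S1 (triangulate): (-0.7569, 1.7100, -0.3514)
after S2 (kf_track): (0.1587, -0.1484, 0.9297)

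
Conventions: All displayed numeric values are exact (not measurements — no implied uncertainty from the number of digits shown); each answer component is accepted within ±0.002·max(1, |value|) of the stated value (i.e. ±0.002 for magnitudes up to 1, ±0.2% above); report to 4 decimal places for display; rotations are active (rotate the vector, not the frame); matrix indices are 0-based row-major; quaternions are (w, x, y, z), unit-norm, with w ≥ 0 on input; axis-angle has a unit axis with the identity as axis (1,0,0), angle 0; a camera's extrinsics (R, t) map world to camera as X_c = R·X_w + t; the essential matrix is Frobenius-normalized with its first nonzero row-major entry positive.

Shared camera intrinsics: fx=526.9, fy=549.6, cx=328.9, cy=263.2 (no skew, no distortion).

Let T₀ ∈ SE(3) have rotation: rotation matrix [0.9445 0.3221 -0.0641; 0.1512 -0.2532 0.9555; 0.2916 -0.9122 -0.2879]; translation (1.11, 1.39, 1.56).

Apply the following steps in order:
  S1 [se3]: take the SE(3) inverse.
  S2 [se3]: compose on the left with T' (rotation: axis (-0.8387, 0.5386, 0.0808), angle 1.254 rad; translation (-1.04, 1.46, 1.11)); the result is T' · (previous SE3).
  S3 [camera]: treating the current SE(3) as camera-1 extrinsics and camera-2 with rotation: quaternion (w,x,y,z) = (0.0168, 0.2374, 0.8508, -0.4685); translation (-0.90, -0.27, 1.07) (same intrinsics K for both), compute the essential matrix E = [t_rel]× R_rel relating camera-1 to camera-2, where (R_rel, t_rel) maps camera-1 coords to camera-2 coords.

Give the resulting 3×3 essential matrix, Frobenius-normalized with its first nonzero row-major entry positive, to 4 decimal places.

after S1 (invert_se3): R=[0.9445 0.1512 0.2916; 0.3221 -0.2532 -0.9122; -0.0641 0.9555 -0.2879], t=(-1.7135, 1.4174, -0.8079)
after S2 (compose_se3): R=[0.5969 0.6630 0.4519; -0.1095 0.6253 -0.7727; -0.7948 0.4117 0.4459], t=(-3.3290, 1.9179, 0.7244)
after S3 (essential): [0.2117 0.2559 -0.0742; -0.4757 -0.1686 -0.4627; -0.1622 -0.4430 0.4391]

matrix = [0.2117 0.2559 -0.0742; -0.4757 -0.1686 -0.4627; -0.1622 -0.4430 0.4391]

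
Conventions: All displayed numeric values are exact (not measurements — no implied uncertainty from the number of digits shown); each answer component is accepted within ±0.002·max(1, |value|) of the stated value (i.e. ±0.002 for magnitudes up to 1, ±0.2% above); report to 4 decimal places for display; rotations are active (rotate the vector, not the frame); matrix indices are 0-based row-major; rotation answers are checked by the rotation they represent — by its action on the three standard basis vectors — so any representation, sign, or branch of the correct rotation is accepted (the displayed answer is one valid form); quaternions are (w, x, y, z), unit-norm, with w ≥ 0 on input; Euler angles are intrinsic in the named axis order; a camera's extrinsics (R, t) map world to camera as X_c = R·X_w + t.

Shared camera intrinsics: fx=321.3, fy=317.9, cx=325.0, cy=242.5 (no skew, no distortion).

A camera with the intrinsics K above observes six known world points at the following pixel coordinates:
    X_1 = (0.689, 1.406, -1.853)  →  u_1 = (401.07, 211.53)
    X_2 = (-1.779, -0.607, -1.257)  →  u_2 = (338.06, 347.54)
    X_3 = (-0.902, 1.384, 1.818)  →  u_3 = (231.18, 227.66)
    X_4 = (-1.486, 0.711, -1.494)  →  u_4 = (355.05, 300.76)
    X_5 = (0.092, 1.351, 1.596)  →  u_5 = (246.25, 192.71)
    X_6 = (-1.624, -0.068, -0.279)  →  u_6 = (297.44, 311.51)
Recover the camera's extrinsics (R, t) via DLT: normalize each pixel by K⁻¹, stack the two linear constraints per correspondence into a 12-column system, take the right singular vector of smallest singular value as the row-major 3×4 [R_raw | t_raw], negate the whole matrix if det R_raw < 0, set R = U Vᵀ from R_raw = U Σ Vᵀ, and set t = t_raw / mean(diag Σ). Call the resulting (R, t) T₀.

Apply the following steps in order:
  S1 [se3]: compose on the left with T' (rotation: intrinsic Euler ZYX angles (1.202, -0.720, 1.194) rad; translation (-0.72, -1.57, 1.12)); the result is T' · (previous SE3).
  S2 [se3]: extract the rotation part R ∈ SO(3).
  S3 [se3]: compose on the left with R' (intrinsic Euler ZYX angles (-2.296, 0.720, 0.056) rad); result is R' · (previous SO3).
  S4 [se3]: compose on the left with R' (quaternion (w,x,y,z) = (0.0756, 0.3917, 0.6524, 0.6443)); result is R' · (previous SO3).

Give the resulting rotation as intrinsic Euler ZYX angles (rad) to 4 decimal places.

source (pnp_recover): camera pose = R=[0.2664 0.1006 -0.9586; -0.8591 -0.4262 -0.2835; -0.4371 0.8990 -0.0272], t=(-0.4100, -0.0300, 6.1294)
after S1 (compose_se3): R=[0.2161 0.9688 -0.1210; 0.8096 -0.2471 -0.5325; -0.5458 0.0170 -0.8378], t=(3.9660, -5.2860, 2.5242)
after S2 (rot_of_se3): [0.2161 0.9688 -0.1210; 0.8096 -0.2471 -0.5325; -0.5458 0.0170 -0.8378]
after S3 (compose_so3): [0.7385 -0.6699 0.0765; -0.4314 -0.3824 0.8171; -0.5181 -0.6364 -0.5714]
after S4 (compose_so3): [-0.9946 -0.0856 -0.0589; 0.1038 -0.8526 -0.5122; -0.0064 -0.5155 0.8569]

rotation (euler_zyx) = (3.0376, 0.0064, -0.5416)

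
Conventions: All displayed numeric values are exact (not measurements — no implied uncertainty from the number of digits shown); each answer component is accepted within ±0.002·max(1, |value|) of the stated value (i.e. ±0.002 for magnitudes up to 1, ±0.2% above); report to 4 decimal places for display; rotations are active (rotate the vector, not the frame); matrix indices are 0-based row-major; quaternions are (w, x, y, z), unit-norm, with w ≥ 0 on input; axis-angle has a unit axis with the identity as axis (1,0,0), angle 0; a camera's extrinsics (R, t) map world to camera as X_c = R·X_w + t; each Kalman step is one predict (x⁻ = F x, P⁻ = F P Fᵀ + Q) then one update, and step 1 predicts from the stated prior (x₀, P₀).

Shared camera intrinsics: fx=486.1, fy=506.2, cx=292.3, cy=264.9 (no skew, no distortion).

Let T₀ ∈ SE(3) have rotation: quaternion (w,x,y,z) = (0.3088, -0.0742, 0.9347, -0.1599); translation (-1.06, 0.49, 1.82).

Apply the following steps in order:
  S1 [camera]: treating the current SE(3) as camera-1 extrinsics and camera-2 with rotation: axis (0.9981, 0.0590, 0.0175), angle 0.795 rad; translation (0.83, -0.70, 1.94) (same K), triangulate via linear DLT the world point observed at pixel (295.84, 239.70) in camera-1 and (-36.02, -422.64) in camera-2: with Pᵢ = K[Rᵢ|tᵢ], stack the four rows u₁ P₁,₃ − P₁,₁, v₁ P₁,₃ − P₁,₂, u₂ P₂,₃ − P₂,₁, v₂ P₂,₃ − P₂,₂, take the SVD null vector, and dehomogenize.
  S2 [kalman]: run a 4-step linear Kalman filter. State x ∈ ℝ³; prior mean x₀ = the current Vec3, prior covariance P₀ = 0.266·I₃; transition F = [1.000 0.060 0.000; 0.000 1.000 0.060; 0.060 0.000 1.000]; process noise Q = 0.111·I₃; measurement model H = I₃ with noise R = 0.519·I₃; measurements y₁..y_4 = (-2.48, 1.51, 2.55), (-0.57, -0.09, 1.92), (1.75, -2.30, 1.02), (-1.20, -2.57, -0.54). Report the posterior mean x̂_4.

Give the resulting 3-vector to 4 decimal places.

after S1 (triangulate): (-1.4918, -1.1404, -0.2545)
after S2 (kf_track): (-0.6685, -1.4305, 0.4506)

result = (-0.6685, -1.4305, 0.4506)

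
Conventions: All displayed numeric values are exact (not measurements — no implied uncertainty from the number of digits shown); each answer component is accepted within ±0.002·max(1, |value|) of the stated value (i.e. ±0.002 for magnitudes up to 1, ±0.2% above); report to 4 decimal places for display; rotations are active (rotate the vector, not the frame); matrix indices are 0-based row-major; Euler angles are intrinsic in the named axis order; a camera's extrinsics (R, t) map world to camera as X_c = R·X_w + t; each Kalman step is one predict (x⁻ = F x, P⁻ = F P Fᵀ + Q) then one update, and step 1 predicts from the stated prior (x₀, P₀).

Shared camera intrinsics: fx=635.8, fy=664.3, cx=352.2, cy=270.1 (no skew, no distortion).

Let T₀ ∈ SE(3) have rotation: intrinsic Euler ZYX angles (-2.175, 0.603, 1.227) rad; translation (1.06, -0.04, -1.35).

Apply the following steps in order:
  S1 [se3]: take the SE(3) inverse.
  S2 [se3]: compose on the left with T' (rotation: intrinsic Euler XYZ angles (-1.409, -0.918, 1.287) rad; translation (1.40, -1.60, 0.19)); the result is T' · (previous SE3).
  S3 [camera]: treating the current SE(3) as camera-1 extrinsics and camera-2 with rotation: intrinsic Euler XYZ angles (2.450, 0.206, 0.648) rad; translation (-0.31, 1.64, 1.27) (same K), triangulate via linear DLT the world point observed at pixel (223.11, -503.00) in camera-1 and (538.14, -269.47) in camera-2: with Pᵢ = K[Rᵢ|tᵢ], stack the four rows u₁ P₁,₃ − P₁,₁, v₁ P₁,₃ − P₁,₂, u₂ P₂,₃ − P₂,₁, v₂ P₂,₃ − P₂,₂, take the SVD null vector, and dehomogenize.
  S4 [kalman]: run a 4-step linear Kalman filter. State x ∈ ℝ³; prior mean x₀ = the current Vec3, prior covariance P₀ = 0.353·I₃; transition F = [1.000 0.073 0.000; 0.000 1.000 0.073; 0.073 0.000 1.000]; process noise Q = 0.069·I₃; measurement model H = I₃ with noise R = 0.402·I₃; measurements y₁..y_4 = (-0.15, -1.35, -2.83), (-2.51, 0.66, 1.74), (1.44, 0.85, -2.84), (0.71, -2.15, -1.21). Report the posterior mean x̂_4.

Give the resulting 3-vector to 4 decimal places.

result = (0.3249, -0.4755, -0.9830)

after S1 (invert_se3): R=[-0.4679 -0.6778 -0.5671; -0.0259 -0.6309 0.7754; -0.8834 0.3776 0.2776], t=(-0.2967, 1.0491, 1.3263)
after S2 (compose_se3): R=[0.6373 -0.0473 -0.7692; -0.6863 0.4191 -0.5944; 0.3505 0.9067 0.2346], t=(-0.3158, -1.6582, 0.1715)
after S3 (triangulate): (1.8417, 1.7175, 1.7445)
after S4 (kf_track): (0.3249, -0.4755, -0.9830)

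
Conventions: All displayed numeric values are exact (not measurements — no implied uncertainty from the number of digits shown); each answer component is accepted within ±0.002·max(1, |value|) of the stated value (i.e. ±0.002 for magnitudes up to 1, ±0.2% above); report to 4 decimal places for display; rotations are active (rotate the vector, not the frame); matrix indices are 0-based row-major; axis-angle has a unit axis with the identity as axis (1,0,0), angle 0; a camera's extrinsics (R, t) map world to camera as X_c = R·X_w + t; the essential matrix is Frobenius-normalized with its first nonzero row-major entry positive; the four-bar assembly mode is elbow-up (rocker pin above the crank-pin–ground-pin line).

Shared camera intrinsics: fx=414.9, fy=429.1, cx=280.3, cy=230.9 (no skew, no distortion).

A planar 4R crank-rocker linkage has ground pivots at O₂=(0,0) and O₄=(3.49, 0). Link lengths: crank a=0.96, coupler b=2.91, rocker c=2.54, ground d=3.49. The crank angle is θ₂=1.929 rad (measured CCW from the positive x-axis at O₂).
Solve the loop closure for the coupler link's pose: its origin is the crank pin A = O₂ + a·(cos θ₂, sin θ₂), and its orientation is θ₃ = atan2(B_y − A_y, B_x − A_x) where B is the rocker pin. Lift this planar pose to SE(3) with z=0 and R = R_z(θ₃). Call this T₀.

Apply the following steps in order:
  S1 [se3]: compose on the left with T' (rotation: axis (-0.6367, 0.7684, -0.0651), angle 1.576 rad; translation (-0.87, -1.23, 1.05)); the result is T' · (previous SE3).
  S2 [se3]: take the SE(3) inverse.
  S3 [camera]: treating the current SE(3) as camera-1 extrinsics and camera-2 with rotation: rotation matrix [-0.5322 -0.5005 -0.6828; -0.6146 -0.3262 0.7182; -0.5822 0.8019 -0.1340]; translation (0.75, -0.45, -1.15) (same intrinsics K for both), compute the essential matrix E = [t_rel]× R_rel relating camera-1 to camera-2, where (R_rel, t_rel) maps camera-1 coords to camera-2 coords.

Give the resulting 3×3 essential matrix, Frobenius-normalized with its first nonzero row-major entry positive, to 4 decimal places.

source (fourbar_fk): coupler pose = R=[0.8910 -0.4540 0.0000; 0.4540 0.8910 0.0000; 0.0000 0.0000 1.0000], t=(-0.3366, 0.8991, 0.0000)
after S1 (compose_se3): R=[0.1647 -0.5628 0.8100; -0.2291 0.7770 0.5864; -0.9594 -0.2821 -0.0010], t=(-1.3890, -0.5137, 0.6770)
after S2 (invert_se3): R=[0.1647 -0.2291 -0.9594; -0.5628 0.7770 -0.2821; 0.8100 0.5864 -0.0010], t=(0.7605, -0.1916, 1.4270)
after S3 (essential): [0.2895 -0.3610 0.2212; 0.1447 0.5142 -0.2322; 0.6217 0.0951 0.0456]

matrix = [0.2895 -0.3610 0.2212; 0.1447 0.5142 -0.2322; 0.6217 0.0951 0.0456]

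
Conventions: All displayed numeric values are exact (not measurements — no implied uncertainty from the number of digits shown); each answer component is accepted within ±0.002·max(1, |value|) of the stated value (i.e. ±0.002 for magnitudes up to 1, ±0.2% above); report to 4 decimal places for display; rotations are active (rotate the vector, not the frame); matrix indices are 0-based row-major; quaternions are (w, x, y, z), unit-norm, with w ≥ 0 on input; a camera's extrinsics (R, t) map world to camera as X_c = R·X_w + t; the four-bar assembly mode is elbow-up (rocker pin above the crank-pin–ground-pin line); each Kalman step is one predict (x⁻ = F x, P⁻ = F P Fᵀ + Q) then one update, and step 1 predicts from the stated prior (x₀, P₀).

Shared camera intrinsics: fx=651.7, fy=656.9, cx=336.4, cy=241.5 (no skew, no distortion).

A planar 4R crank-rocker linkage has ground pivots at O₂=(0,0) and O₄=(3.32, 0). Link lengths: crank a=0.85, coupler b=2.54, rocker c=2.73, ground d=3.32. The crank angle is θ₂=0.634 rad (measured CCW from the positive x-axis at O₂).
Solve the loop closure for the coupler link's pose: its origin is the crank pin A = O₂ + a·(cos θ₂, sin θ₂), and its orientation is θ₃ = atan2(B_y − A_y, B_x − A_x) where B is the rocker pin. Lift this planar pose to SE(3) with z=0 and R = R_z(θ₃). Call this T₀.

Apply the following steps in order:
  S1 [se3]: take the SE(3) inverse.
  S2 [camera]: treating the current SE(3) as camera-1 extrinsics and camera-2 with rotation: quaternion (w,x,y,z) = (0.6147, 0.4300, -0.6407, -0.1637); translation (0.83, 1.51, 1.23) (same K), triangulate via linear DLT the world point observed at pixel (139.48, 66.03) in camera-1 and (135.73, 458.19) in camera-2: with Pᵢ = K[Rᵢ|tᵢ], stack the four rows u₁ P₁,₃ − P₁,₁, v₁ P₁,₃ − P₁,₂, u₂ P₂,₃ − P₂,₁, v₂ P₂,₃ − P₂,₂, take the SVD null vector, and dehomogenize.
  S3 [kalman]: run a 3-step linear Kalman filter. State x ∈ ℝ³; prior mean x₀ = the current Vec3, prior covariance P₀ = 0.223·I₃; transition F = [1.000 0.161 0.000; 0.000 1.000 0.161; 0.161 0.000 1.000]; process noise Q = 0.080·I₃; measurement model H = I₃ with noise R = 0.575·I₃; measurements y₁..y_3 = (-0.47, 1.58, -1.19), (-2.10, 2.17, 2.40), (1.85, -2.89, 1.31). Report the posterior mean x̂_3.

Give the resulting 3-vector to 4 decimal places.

result = (0.3239, 0.0455, 1.1154)

source (fourbar_fk): coupler pose = R=[0.6137 -0.7895 0.0000; 0.7895 0.6137 0.0000; 0.0000 0.0000 1.0000], t=(0.6848, 0.5035, 0.0000)
after S1 (invert_se3): R=[0.6137 0.7895 0.0000; -0.7895 0.6137 -0.0000; 0.0000 0.0000 1.0000], t=(-0.8178, 0.2316, 0.0000)
after S2 (triangulate): (0.7223, -0.0894, 1.4731)
after S3 (kf_track): (0.3239, 0.0455, 1.1154)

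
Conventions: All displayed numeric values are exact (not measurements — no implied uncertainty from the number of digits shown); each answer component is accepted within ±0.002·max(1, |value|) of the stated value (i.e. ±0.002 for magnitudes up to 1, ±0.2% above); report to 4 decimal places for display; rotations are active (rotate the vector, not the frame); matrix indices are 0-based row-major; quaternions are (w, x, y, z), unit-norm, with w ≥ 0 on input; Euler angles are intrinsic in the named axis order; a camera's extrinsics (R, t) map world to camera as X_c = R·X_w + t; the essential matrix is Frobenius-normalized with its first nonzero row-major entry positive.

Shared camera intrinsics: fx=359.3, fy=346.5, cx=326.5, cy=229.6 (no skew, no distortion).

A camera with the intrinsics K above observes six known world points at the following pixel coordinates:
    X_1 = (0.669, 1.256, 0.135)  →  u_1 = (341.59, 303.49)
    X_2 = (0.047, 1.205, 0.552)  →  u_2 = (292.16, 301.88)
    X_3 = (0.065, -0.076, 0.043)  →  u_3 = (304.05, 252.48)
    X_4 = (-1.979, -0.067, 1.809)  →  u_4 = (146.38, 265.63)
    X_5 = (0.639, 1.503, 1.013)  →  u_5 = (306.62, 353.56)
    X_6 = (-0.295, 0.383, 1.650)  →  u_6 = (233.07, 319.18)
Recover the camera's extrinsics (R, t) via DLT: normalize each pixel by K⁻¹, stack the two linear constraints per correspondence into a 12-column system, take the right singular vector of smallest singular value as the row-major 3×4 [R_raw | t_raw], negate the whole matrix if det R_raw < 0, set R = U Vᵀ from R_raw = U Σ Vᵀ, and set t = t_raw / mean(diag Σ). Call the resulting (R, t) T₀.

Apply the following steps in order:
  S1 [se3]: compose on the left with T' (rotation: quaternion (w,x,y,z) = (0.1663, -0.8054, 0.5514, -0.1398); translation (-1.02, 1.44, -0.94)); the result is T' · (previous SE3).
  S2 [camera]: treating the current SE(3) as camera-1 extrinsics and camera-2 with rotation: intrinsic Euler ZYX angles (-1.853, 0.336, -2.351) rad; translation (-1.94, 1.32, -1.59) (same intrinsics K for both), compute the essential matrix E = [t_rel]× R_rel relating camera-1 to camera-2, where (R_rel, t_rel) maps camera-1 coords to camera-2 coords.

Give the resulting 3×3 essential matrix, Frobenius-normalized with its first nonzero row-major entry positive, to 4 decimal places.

matrix = [0.2882 0.2904 0.1763; 0.5987 -0.0201 0.1402; 0.1818 -0.6001 -0.1728]

source (pnp_recover): camera pose = R=[0.7660 0.1757 -0.6183; 0.5776 0.2341 0.7821; 0.2821 -0.9562 0.0778], t=(-0.4201, 0.3801, 6.4706)
after S1 (compose_se3): R=[-0.1007 -0.5258 -0.8446; -0.8784 -0.3517 0.3236; -0.4672 0.7745 -0.4264], t=(1.1559, 2.4405, -6.9777)
after S2 (essential): [0.2882 0.2904 0.1763; 0.5987 -0.0201 0.1402; 0.1818 -0.6001 -0.1728]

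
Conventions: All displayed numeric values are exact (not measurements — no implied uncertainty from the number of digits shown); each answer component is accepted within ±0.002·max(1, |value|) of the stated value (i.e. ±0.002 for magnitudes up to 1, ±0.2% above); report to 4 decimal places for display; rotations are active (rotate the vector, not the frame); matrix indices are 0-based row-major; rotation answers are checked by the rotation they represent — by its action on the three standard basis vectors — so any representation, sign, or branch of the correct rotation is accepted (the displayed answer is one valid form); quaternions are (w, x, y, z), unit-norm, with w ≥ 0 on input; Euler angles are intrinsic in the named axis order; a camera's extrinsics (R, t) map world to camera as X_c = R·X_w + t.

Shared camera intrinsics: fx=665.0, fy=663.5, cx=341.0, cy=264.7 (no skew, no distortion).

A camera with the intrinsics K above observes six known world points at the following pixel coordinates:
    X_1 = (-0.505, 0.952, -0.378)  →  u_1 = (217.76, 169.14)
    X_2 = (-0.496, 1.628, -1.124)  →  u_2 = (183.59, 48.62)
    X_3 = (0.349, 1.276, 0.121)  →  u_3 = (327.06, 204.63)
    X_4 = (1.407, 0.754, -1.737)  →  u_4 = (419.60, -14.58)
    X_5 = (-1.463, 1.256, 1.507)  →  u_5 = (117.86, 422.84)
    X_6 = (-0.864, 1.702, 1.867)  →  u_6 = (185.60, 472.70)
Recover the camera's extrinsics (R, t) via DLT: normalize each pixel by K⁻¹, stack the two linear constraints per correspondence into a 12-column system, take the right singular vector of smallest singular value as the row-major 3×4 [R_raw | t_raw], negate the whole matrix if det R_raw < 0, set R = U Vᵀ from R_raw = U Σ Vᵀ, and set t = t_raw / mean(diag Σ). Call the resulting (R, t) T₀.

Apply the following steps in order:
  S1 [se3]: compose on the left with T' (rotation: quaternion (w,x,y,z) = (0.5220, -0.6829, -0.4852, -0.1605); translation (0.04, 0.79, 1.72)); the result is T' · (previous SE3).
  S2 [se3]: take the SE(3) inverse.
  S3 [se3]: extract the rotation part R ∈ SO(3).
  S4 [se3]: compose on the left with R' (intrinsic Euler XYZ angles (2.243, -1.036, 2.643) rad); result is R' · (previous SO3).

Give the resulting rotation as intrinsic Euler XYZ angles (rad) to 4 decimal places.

source (pnp_recover): camera pose = R=[0.9869 -0.0467 0.1542; -0.1578 -0.0880 0.9835; -0.0324 -0.9950 -0.0942], t=(-0.4098, -0.4098, 6.3503)
after S1 (compose_se3): R=[0.3497 0.1905 0.9173; 0.4581 -0.8889 0.0100; 0.8173 0.4167 -0.3981], t=(-2.3206, 6.0970, -0.9115)
after S2 (invert_se3): R=[0.3497 0.4581 0.8173; 0.1905 -0.8889 0.4167; 0.9173 0.0100 -0.3981], t=(-1.2363, 6.2414, 1.7046)
after S3 (rot_of_se3): [0.3497 0.4581 0.8173; 0.1905 -0.8889 0.4167; 0.9173 0.0100 -0.3981]
after S4 (compose_so3): [-0.9922 0.0030 -0.1249; -0.0976 -0.6418 0.7606; -0.0779 0.7668 0.6371]

rotation (euler_xyz) = (-0.8735, -0.1252, -3.1386)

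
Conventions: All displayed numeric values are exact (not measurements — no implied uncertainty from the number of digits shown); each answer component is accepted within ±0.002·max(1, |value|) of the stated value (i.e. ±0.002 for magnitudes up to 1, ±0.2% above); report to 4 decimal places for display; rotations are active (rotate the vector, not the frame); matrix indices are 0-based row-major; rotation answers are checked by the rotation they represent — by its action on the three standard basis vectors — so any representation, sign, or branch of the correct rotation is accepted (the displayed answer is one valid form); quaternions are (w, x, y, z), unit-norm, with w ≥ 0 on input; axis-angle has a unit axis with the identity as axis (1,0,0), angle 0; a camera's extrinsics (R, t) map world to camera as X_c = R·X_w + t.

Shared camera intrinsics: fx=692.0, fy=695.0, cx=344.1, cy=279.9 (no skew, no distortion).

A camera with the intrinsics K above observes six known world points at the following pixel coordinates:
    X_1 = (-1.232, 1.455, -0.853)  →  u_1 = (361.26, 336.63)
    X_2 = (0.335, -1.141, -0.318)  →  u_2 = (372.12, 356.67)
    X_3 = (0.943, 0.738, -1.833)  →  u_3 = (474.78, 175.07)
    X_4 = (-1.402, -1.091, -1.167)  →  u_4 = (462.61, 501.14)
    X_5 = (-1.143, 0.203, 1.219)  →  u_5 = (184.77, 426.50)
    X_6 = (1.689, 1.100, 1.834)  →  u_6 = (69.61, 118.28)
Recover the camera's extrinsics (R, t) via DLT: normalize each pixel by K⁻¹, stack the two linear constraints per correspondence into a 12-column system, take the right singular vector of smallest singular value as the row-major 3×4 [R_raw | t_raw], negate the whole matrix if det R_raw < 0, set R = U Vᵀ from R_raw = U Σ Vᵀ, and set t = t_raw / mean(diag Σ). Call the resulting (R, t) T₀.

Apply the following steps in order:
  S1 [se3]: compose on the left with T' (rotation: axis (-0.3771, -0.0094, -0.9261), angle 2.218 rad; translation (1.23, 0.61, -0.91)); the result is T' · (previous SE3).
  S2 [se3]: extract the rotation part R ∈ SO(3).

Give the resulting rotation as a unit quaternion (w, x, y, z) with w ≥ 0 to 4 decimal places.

source (pnp_recover): camera pose = R=[-0.0184 -0.2142 -0.9766; -0.8770 -0.4656 0.1187; -0.4801 0.8587 -0.1793], t=(-0.3401, 0.3702, 6.2428)
after S1 (compose_se3): R=[-0.9112 0.2080 0.3555; 0.3910 0.7080 0.5880; -0.1294 0.6749 -0.7265], t=(5.0811, 2.6015, 3.6097)
after S2 (rot_of_se3): [-0.9112 0.2080 0.3555; 0.3910 0.7080 0.5880; -0.1294 0.6749 -0.7265]

rotation (quat) = (0.1326, 0.1637, 0.9146, 0.3452)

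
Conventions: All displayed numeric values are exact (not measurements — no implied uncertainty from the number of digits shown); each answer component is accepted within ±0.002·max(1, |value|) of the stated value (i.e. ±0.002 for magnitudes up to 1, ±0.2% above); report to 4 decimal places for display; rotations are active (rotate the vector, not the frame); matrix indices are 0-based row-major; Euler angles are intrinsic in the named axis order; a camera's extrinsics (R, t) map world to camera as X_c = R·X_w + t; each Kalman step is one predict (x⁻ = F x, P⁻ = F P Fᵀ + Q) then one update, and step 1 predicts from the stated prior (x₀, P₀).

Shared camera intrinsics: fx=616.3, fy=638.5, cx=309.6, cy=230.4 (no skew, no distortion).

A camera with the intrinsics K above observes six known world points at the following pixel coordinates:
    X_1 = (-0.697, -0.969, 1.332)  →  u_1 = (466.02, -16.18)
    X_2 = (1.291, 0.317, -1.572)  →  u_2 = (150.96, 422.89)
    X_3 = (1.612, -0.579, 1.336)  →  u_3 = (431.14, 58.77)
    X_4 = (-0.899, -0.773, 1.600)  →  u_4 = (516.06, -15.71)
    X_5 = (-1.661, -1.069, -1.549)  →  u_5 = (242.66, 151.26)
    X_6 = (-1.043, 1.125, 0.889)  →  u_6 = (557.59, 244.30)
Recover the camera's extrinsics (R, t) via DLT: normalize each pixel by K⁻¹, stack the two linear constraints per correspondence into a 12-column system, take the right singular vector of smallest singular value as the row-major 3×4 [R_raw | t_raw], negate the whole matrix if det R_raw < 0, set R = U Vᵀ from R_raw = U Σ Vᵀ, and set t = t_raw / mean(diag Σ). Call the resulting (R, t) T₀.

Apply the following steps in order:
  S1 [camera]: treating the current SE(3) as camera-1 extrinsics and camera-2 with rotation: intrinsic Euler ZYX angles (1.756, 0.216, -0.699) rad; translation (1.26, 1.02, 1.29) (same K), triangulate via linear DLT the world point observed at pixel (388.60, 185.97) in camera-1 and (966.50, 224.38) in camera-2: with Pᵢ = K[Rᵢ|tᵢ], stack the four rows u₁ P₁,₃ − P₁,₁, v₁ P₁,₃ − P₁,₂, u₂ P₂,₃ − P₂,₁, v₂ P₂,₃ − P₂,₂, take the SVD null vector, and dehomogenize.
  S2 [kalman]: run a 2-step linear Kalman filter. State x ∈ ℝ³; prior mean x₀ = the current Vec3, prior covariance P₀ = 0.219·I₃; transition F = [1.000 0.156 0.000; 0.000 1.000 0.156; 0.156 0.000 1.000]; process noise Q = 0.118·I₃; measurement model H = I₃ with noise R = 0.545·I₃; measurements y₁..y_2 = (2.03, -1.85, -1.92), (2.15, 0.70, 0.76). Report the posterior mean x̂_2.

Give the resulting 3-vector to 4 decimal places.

source (pnp_recover): camera pose = R=[-0.3724 0.5435 0.7523; 0.3182 0.8362 -0.4466; -0.8718 0.0730 -0.4844], t=(0.3999, -0.0999, 4.5796)
after S1 (triangulate): (-1.0707, 0.0024, -0.1145)
after S2 (kf_track): (0.8721, -0.1257, -0.1384)

result = (0.8721, -0.1257, -0.1384)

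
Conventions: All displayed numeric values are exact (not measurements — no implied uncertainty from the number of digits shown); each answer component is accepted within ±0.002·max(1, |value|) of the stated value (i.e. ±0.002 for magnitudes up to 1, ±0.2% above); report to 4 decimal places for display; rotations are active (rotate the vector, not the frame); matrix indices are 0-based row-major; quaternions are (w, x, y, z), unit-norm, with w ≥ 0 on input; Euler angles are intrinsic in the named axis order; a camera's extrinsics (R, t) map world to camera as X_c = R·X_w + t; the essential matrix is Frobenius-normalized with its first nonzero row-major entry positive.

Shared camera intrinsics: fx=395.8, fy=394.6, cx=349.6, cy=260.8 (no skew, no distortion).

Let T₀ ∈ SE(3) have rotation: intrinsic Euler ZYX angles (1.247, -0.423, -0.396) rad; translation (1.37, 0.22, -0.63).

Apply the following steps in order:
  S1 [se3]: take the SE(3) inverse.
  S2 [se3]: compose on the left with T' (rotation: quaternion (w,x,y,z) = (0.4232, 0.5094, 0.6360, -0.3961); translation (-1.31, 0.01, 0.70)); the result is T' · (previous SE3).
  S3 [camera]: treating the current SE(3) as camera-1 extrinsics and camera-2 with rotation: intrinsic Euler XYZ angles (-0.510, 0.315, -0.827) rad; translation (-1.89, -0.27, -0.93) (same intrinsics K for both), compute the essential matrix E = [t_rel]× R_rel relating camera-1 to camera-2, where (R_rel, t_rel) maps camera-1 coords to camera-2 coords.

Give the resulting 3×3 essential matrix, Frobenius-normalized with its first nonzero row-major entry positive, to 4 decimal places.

after S1 (invert_se3): R=[0.2901 0.8645 0.4105; -0.8243 0.4437 -0.3517; -0.4862 -0.2363 0.8413], t=(-0.3290, 0.8101, 1.2481)
after S2 (compose_se3): R=[-0.9116 0.2982 -0.2829; 0.4075 0.5655 -0.7171; -0.0539 -0.7690 -0.6370], t=(-0.3049, -1.1244, 0.5417)
after S3 (essential): [0.4452 -0.1894 -0.3765; 0.0900 -0.5564 0.4249; -0.2625 0.1466 0.1882]

matrix = [0.4452 -0.1894 -0.3765; 0.0900 -0.5564 0.4249; -0.2625 0.1466 0.1882]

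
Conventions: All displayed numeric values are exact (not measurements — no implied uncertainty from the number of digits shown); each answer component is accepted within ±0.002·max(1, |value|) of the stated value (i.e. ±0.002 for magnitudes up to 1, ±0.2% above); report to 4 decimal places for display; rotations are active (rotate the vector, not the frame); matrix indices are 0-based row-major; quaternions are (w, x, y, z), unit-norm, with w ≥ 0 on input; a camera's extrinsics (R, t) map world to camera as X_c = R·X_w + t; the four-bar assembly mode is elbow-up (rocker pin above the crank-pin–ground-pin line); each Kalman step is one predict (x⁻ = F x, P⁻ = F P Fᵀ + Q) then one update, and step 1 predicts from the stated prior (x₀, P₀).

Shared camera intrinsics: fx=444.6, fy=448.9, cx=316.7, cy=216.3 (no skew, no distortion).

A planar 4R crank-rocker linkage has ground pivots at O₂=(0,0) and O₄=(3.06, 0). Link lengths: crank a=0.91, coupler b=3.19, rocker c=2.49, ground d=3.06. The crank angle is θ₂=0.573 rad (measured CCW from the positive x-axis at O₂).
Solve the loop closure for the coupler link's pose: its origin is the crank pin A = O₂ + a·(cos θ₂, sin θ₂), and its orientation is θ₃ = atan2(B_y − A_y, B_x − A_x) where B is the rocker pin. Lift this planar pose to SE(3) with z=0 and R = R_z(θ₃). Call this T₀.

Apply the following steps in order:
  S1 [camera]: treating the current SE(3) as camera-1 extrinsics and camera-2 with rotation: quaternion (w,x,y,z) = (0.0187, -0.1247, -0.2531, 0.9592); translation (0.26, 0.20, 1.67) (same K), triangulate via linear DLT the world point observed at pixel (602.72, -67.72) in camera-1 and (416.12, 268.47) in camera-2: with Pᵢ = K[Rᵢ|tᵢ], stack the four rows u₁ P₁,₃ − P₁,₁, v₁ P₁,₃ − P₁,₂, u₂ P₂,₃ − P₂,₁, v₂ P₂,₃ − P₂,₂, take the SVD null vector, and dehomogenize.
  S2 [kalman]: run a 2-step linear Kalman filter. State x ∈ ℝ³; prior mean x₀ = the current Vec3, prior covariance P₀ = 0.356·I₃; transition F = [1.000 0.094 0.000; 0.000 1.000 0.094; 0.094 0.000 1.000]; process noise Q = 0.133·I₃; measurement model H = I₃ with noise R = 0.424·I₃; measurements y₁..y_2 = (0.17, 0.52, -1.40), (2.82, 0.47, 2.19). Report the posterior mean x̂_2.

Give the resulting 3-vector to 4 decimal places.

source (fourbar_fk): coupler pose = R=[0.7819 -0.6234 0.0000; 0.6234 0.7819 0.0000; 0.0000 0.0000 1.0000], t=(0.7647, 0.4934, 0.0000)
after S1 (triangulate): (-0.7853, -0.9004, 1.1067)
after S2 (kf_track): (1.1722, 0.2509, 0.9378)

result = (1.1722, 0.2509, 0.9378)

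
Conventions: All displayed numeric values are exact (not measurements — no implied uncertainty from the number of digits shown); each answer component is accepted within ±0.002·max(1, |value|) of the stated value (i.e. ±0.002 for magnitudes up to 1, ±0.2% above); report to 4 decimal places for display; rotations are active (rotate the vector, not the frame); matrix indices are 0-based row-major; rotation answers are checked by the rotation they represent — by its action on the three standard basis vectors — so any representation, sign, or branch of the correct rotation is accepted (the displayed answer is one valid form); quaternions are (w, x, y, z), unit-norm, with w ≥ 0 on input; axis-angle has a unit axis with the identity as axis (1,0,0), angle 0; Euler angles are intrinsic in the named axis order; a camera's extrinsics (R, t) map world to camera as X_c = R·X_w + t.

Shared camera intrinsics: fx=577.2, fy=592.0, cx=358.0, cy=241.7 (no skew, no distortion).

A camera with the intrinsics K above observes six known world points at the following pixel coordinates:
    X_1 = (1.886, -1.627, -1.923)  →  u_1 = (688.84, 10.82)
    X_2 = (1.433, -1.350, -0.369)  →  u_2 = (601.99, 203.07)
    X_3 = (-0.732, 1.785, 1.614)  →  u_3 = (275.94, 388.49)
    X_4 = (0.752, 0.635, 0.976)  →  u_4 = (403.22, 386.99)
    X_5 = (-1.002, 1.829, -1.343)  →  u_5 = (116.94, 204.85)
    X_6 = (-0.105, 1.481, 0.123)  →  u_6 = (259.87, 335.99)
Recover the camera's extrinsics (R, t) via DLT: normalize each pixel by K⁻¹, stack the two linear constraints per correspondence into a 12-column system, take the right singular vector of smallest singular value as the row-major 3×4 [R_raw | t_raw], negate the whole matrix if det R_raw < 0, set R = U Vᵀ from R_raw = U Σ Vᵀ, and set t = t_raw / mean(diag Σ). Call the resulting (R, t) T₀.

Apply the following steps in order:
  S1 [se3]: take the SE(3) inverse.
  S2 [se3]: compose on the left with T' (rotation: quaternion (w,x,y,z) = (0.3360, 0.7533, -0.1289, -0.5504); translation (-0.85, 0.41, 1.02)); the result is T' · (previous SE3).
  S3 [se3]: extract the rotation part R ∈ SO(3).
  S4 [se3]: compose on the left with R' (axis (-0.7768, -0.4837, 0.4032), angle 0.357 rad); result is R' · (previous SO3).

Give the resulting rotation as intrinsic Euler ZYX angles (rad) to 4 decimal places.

rotation (euler_zyx) = (-2.4384, 1.4194, 0.8955)

source (pnp_recover): camera pose = R=[0.4850 -0.8068 0.3375; 0.4932 0.5710 0.6562; -0.7221 -0.1519 0.6749], t=(0.2600, 0.0100, 5.6201)
after S1 (invert_se3): R=[0.4850 0.4932 -0.7221; -0.8068 0.5710 -0.1519; 0.3375 0.6562 0.6749], t=(3.9273, 1.0575, -3.8872)
after S2 (compose_se3): R=[-0.2758 -0.3228 -0.9054; 0.2012 -0.9405 0.2740; -0.9399 -0.1066 0.3243], t=(4.3133, -1.1727, -0.5572)
after S3 (rot_of_se3): [-0.2758 -0.3228 -0.9054; 0.2012 -0.9405 0.2740; -0.9399 -0.1066 0.3243]
after S4 (compose_so3): [-0.1150 -0.1843 -0.9761; -0.0975 -0.9758 0.1958; -0.9886 0.1177 0.0943]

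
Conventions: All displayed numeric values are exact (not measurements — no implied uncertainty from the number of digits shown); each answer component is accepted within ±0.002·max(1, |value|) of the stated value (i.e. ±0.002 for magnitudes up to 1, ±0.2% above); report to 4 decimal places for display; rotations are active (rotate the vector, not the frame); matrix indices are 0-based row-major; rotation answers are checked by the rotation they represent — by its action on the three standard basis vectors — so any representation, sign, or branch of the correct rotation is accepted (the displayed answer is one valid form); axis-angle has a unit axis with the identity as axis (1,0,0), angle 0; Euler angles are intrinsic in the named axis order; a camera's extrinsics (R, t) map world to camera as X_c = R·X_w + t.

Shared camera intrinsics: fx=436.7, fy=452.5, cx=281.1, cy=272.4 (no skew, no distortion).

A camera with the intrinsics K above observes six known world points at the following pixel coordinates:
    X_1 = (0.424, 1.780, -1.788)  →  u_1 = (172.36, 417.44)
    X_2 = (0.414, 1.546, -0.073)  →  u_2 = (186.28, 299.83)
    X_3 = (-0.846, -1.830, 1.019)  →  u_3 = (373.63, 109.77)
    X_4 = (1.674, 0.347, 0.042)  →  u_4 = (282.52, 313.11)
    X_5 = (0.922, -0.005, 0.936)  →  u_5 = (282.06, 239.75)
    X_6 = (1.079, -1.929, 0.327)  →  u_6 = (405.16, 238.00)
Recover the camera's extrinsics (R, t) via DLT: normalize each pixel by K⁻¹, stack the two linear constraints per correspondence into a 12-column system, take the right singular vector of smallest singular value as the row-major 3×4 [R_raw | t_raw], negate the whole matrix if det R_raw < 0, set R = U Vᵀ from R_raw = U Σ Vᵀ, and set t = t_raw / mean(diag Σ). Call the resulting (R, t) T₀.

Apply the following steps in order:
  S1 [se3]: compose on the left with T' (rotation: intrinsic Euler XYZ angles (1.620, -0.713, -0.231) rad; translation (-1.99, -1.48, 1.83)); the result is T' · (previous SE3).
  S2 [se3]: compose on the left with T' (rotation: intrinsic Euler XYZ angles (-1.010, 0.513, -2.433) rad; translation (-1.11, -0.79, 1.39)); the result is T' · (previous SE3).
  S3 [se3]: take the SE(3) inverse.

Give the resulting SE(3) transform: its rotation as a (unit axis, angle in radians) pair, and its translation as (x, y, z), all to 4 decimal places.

source (pnp_recover): camera pose = R=[0.2750 -0.9494 -0.1516; 0.5626 0.2867 -0.7754; 0.7797 0.1280 0.6130], t=(-0.1001, -0.3299, 6.1700)
after S1 (compose_se3): R=[-0.2101 -0.7331 -0.6468; -0.8719 0.4398 -0.2153; 0.4423 0.5187 -0.7316], t=(-6.1567, -6.0137, 1.3081)
after S2 (compose_se3): R=[-0.1383 0.9890 -0.0532; 0.9207 0.1086 -0.3749; -0.3650 -0.1009 -0.9255], t=(0.1952, 4.4183, -5.4621)
after S3 (invert_se3): R=[-0.1383 0.9207 -0.3650; 0.9890 0.1086 -0.1009; -0.0532 -0.3749 -0.9255], t=(-6.0344, -1.2237, -3.3886)

rotation (axis_angle) = ((-0.6515, -0.7411, 0.1623), 2.9297), translation = (-6.0344, -1.2237, -3.3886)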